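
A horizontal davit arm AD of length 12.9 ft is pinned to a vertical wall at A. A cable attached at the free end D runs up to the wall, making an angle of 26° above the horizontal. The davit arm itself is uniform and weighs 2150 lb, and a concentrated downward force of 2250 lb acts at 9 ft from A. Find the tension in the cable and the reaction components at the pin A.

T = 6033 lb, A_x = 5423 lb, A_y = 1755 lb

ΣM about A: T·sin26°·12.9 − 2150·6.45 − 2250·9 = 0 → T = 34117.5/(12.9·0.438371) = 6033.17 ≈ 6033 lb.
ΣF_x = 0: A_x − T·cos26° = 0 → A_x = 6033.17 × 0.898794 = 5423 lb.
ΣF_y = 0: A_y + T·sin26° − 2150 − 2250 = 0 → A_y = 4400 − 6033.17 × 0.438371 = 1755 lb.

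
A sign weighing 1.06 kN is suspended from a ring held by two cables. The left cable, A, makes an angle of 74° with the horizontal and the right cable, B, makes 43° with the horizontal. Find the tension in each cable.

T_A = 0.8701 kN, T_B = 0.3279 kN

ΣF_x = 0: −T_A·cos74° + T_B·cos43° = 0 → T_B = 0.376887·T_A.
ΣF_y = 0: T_A·sin74° + T_B·sin43° = 1.06.
Substitute: T_A·(0.961262 + 0.376887·0.681998) = 1.06 → T_A = 0.870066 ≈ 0.8701 kN.
Then T_B = 0.376887 × 0.870066 = 0.3279 kN.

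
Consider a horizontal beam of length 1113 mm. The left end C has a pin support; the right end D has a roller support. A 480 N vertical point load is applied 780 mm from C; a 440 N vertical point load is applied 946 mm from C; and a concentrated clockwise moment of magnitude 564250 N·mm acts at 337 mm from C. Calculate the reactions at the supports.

Taking moments about C: D_y·1113 − 480·780 − 440·946 − 564250 = 0 → D_y = 1354890/1113 = 1217.33 ≈ 1217 N.
ΣF_y = 0: C_y + 1217.33 − 480 − 440 = 0 → C_y = -297.3 N.
ΣF_x = 0: no horizontal applied forces, so C_x = 0.

C_x = 0, C_y = -297.3 N, D_y = 1217 N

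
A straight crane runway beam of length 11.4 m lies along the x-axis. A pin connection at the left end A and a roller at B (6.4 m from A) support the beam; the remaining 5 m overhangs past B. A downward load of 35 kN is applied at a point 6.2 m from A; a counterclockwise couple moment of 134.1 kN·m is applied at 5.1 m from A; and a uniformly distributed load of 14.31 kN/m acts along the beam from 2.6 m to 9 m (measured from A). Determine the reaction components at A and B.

Resultant of the distributed load: 14.31 × 6.4 = 91.584 kN at 5.8 m from A.
Moments about A: B_y·6.4 − 35·6.2 + 134.1 − (14.31·6.4)·5.8 = 0 → B_y = 614.0872/6.4 = 95.9511 ≈ 95.95 kN.
ΣF_y = 0: A_y + 95.9511 − 35 − 14.31·6.4 = 0 → A_y = 30.63 kN.
ΣF_x = 0: no horizontal applied forces, so A_x = 0.

A_x = 0, A_y = 30.63 kN, B_y = 95.95 kN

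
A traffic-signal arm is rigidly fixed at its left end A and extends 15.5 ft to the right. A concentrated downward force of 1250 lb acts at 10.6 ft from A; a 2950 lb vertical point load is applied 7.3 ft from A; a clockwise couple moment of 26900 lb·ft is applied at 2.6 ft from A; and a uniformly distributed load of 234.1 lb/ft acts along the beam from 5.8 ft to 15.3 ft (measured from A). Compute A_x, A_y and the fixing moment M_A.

Resultant of the distributed load: 234.1 × 9.5 = 2223.95 lb at 10.55 ft from A.
ΣF_x = 0: A_x = 0.
ΣF_y = 0: A_y − 1250 − 2950 − 234.1·9.5 = 0 → A_y = 6424 lb.
ΣM about A: M_A − 1250·10.6 − 2950·7.3 − 26900 − (234.1·9.5)·10.55 = 0 → M_A = 85150 lb·ft.

A_x = 0, A_y = 6424 lb, M_A = 85150 lb·ft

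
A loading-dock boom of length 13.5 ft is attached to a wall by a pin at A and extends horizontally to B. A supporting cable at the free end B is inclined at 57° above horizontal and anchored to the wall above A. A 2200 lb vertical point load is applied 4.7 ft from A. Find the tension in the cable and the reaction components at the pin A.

T = 913.3 lb, A_x = 497.4 lb, A_y = 1434 lb

ΣM about A: T·sin57°·13.5 − 2200·4.7 = 0 → T = 10340/(13.5·0.838671) = 913.261 ≈ 913.3 lb.
ΣF_x = 0: A_x − T·cos57° = 0 → A_x = 913.261 × 0.544639 = 497.4 lb.
ΣF_y = 0: A_y + T·sin57° − 2200 = 0 → A_y = 2200 − 913.261 × 0.838671 = 1434 lb.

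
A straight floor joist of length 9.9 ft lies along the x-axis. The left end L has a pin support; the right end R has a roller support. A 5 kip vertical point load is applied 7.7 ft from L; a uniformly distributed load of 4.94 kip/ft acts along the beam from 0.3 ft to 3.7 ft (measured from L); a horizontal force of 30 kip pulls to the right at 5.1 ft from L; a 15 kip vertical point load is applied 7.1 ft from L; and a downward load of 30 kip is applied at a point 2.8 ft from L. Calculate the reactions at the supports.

L_x = -30.00 kip, L_y = 40.27 kip, R_y = 26.52 kip

Resultant of the distributed load: 4.94 × 3.4 = 16.796 kip at 2 ft from L.
ΣM about L: R_y·9.9 − 5·7.7 − (4.94·3.4)·2 − 15·7.1 − 30·2.8 = 0 → R_y = 262.592/9.9 = 26.5244 ≈ 26.52 kip.
ΣF_y = 0: L_y + 26.5244 − 5 − 4.94·3.4 − 15 − 30 = 0 → L_y = 40.27 kip.
ΣF_x = 0: L_x + 30 = 0 → L_x = -30.00 kip.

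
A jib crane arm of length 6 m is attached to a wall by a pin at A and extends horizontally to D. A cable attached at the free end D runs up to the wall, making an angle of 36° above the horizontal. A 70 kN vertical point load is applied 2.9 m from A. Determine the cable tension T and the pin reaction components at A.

ΣM about A: T·sin36°·6 − 70·2.9 = 0 → T = 203/(6·0.587785) = 57.5607 ≈ 57.56 kN.
ΣF_x = 0: A_x − T·cos36° = 0 → A_x = 57.5607 × 0.809017 = 46.57 kN.
ΣF_y = 0: A_y + T·sin36° − 70 = 0 → A_y = 70 − 57.5607 × 0.587785 = 36.17 kN.

T = 57.56 kN, A_x = 46.57 kN, A_y = 36.17 kN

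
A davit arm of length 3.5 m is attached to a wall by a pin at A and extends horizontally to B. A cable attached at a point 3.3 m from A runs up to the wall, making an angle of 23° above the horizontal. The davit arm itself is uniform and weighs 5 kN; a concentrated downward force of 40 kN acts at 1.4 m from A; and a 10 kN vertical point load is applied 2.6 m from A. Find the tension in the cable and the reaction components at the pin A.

T = 70.38 kN, A_x = 64.79 kN, A_y = 27.50 kN

ΣM about A: T·sin23°·3.3 − 5·1.75 − 40·1.4 − 10·2.6 = 0 → T = 90.75/(3.3·0.390731) = 70.3809 ≈ 70.38 kN.
ΣF_x = 0: A_x − T·cos23° = 0 → A_x = 70.3809 × 0.920505 = 64.79 kN.
ΣF_y = 0: A_y + T·sin23° − 5 − 40 − 10 = 0 → A_y = 55 − 70.3809 × 0.390731 = 27.50 kN.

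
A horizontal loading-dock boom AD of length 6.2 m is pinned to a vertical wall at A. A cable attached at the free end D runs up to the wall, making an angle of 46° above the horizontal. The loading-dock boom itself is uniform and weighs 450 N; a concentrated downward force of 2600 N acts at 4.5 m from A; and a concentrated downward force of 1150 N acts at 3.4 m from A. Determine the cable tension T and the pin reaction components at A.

ΣM about A: T·sin46°·6.2 − 450·3.1 − 2600·4.5 − 1150·3.4 = 0 → T = 17005/(6.2·0.71934) = 3812.86 ≈ 3813 N.
ΣF_x = 0: A_x − T·cos46° = 0 → A_x = 3812.86 × 0.694658 = 2649 N.
ΣF_y = 0: A_y + T·sin46° − 450 − 2600 − 1150 = 0 → A_y = 4200 − 3812.86 × 0.71934 = 1457 N.

T = 3813 N, A_x = 2649 N, A_y = 1457 N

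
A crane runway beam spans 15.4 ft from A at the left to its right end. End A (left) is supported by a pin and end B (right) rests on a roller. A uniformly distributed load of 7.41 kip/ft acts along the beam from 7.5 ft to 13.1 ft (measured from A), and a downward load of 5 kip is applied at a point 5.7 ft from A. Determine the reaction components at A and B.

Resultant of the distributed load: 7.41 × 5.6 = 41.496 kip at 10.3 ft from A.
Moments about A: B_y·15.4 − (7.41·5.6)·10.3 − 5·5.7 = 0 → B_y = 455.9088/15.4 = 29.6045 ≈ 29.60 kip.
ΣF_y = 0: A_y + 29.6045 − 7.41·5.6 − 5 = 0 → A_y = 16.89 kip.
ΣF_x = 0: no horizontal applied forces, so A_x = 0.

A_x = 0, A_y = 16.89 kip, B_y = 29.60 kip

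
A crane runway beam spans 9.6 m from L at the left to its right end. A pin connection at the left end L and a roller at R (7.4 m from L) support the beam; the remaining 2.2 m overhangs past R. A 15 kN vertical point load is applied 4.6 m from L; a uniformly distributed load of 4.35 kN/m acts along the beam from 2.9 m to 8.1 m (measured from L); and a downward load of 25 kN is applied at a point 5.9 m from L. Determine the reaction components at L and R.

L_x = 0, L_y = 16.55 kN, R_y = 46.07 kN

Resultant of the distributed load: 4.35 × 5.2 = 22.62 kN at 5.5 m from L.
ΣM about L: R_y·7.4 − 15·4.6 − (4.35·5.2)·5.5 − 25·5.9 = 0 → R_y = 340.91/7.4 = 46.0689 ≈ 46.07 kN.
ΣF_y = 0: L_y + 46.0689 − 15 − 4.35·5.2 − 25 = 0 → L_y = 16.55 kN.
ΣF_x = 0: no horizontal applied forces, so L_x = 0.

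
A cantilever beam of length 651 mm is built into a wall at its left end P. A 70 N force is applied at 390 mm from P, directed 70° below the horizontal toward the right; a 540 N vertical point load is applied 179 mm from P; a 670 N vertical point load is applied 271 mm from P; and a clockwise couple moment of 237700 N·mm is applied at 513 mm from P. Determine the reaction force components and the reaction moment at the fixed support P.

ΣF_x = 0: P_x + 70·cos70° = 0 → P_x = -23.94 N.
ΣF_y = 0: P_y − 70·sin70° − 540 − 670 = 0 → P_y = 1276 N.
ΣM about P: M_P − 70·sin70°·390 − 540·179 − 670·271 − 237700 = 0 → M_P = 541600 N·mm.

P_x = -23.94 N, P_y = 1276 N, M_P = 541600 N·mm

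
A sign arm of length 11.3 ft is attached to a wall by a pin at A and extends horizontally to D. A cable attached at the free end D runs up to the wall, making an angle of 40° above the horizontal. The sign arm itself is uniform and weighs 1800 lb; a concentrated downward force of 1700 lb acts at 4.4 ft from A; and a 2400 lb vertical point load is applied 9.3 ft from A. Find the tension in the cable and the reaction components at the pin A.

ΣM about A: T·sin40°·11.3 − 1800·5.65 − 1700·4.4 − 2400·9.3 = 0 → T = 39970/(11.3·0.642788) = 5502.85 ≈ 5503 lb.
ΣF_x = 0: A_x − T·cos40° = 0 → A_x = 5502.85 × 0.766044 = 4215 lb.
ΣF_y = 0: A_y + T·sin40° − 1800 − 1700 − 2400 = 0 → A_y = 5900 − 5502.85 × 0.642788 = 2363 lb.

T = 5503 lb, A_x = 4215 lb, A_y = 2363 lb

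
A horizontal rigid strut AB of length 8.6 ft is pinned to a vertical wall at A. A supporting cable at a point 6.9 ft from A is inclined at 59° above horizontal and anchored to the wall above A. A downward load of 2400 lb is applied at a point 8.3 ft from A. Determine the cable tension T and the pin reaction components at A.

ΣM about A: T·sin59°·6.9 − 2400·8.3 = 0 → T = 19920/(6.9·0.857167) = 3368.02 ≈ 3368 lb.
ΣF_x = 0: A_x − T·cos59° = 0 → A_x = 3368.02 × 0.515038 = 1735 lb.
ΣF_y = 0: A_y + T·sin59° − 2400 = 0 → A_y = 2400 − 3368.02 × 0.857167 = -487.0 lb.

T = 3368 lb, A_x = 1735 lb, A_y = -487.0 lb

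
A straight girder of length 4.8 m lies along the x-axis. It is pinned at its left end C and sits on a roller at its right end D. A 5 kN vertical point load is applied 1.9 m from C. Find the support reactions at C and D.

C_x = 0, C_y = 3.021 kN, D_y = 1.979 kN

Taking moments about C: D_y·4.8 − 5·1.9 = 0 → D_y = 9.5/4.8 = 1.97917 ≈ 1.979 kN.
ΣF_y = 0: C_y + 1.97917 − 5 = 0 → C_y = 3.021 kN.
ΣF_x = 0: no horizontal applied forces, so C_x = 0.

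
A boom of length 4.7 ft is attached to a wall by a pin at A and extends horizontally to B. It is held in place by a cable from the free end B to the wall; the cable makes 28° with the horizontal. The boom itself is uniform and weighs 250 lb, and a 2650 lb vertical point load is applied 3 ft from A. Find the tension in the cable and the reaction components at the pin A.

ΣM about A: T·sin28°·4.7 − 250·2.35 − 2650·3 = 0 → T = 8537.5/(4.7·0.469472) = 3869.22 ≈ 3869 lb.
ΣF_x = 0: A_x − T·cos28° = 0 → A_x = 3869.22 × 0.882948 = 3416 lb.
ΣF_y = 0: A_y + T·sin28° − 250 − 2650 = 0 → A_y = 2900 − 3869.22 × 0.469472 = 1084 lb.

T = 3869 lb, A_x = 3416 lb, A_y = 1084 lb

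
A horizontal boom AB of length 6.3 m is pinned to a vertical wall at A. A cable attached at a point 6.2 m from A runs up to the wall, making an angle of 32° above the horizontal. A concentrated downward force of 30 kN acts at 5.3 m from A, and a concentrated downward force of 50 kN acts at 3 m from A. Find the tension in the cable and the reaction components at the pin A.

T = 94.05 kN, A_x = 79.76 kN, A_y = 30.16 kN

ΣM about A: T·sin32°·6.2 − 30·5.3 − 50·3 = 0 → T = 309/(6.2·0.529919) = 94.0497 ≈ 94.05 kN.
ΣF_x = 0: A_x − T·cos32° = 0 → A_x = 94.0497 × 0.848048 = 79.76 kN.
ΣF_y = 0: A_y + T·sin32° − 30 − 50 = 0 → A_y = 80 − 94.0497 × 0.529919 = 30.16 kN.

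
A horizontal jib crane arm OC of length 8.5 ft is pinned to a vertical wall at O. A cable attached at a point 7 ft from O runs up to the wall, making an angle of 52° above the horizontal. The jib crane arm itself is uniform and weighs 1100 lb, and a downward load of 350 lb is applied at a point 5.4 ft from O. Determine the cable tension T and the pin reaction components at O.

ΣM about O: T·sin52°·7 − 1100·4.25 − 350·5.4 = 0 → T = 6565/(7·0.788011) = 1190.16 ≈ 1190 lb.
ΣF_x = 0: O_x − T·cos52° = 0 → O_x = 1190.16 × 0.615661 = 732.7 lb.
ΣF_y = 0: O_y + T·sin52° − 1100 − 350 = 0 → O_y = 1450 − 1190.16 × 0.788011 = 512.1 lb.

T = 1190 lb, O_x = 732.7 lb, O_y = 512.1 lb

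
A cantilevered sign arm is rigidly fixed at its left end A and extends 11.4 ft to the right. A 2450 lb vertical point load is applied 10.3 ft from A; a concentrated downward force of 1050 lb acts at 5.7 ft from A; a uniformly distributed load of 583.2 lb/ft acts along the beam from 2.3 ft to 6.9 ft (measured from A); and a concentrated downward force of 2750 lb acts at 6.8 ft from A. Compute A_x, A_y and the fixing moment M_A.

A_x = 0, A_y = 8933 lb, M_A = 62260 lb·ft

Resultant of the distributed load: 583.2 × 4.6 = 2682.72 lb at 4.6 ft from A.
ΣF_x = 0: A_x = 0.
ΣF_y = 0: A_y − 2450 − 1050 − 583.2·4.6 − 2750 = 0 → A_y = 8933 lb.
ΣM about A: M_A − 2450·10.3 − 1050·5.7 − (583.2·4.6)·4.6 − 2750·6.8 = 0 → M_A = 62260 lb·ft.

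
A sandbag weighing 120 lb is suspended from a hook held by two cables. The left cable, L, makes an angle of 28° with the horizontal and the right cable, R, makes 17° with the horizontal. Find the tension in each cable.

T_L = 162.3 lb, T_R = 149.8 lb

ΣF_x = 0: −T_L·cos28° + T_R·cos17° = 0 → T_R = 0.923291·T_L.
ΣF_y = 0: T_L·sin28° + T_R·sin17° = 120.
Substitute: T_L·(0.469472 + 0.923291·0.292372) = 120 → T_L = 162.29 ≈ 162.3 lb.
Then T_R = 0.923291 × 162.29 = 149.8 lb.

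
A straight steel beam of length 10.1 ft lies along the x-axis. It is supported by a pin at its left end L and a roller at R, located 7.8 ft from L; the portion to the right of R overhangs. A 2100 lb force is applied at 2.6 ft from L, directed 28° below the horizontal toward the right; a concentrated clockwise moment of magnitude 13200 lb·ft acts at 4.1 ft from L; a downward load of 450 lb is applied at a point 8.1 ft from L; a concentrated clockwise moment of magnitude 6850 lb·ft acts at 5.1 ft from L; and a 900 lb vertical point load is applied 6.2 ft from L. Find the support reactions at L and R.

L_x = -1854 lb, L_y = -1746 lb, R_y = 4082 lb

ΣM about L: R_y·7.8 − 2100·sin28°·2.6 − 13200 − 450·8.1 − 6850 − 900·6.2 = 0 → R_y = 31838.3/7.8 = 4081.83 ≈ 4082 lb.
ΣF_y = 0: L_y + 4081.83 − 2100·sin28° − 450 − 900 = 0 → L_y = -1746 lb.
ΣF_x = 0: L_x + 2100·cos28° = 0 → L_x = -1854 lb.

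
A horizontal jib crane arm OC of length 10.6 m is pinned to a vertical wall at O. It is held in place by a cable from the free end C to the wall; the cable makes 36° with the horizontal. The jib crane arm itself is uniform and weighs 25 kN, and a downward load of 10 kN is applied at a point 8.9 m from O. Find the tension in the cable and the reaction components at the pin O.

ΣM about O: T·sin36°·10.6 − 25·5.3 − 10·8.9 = 0 → T = 221.5/(10.6·0.587785) = 35.5508 ≈ 35.55 kN.
ΣF_x = 0: O_x − T·cos36° = 0 → O_x = 35.5508 × 0.809017 = 28.76 kN.
ΣF_y = 0: O_y + T·sin36° − 25 − 10 = 0 → O_y = 35 − 35.5508 × 0.587785 = 14.10 kN.

T = 35.55 kN, O_x = 28.76 kN, O_y = 14.10 kN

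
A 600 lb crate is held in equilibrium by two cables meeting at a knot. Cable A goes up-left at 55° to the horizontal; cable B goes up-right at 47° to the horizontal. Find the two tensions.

T_A = 418.3 lb, T_B = 351.8 lb

ΣF_x = 0: −T_A·cos55° + T_B·cos47° = 0 → T_B = 0.841023·T_A.
ΣF_y = 0: T_A·sin55° + T_B·sin47° = 600.
Substitute: T_A·(0.819152 + 0.841023·0.731354) = 600 → T_A = 418.341 ≈ 418.3 lb.
Then T_B = 0.841023 × 418.341 = 351.8 lb.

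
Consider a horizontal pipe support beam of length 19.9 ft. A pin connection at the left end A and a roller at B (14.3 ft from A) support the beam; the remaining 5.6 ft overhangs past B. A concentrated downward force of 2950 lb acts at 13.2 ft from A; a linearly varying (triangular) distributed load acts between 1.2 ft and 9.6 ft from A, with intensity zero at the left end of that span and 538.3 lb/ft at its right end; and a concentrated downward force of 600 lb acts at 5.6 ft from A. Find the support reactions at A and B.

Resultant of the triangular load: ½ × 538.3 × 8.4 = 2260.86 lb, acting at 6.8 ft from A (one-third of the span from the peak).
Moments about A: B_y·14.3 − 2950·13.2 − (½·538.3·8.4)·6.8 − 600·5.6 = 0 → B_y = 57673.848/14.3 = 4033.14 ≈ 4033 lb.
ΣF_y = 0: A_y + 4033.14 − 2950 − ½·538.3·8.4 − 600 = 0 → A_y = 1778 lb.
ΣF_x = 0: no horizontal applied forces, so A_x = 0.

A_x = 0, A_y = 1778 lb, B_y = 4033 lb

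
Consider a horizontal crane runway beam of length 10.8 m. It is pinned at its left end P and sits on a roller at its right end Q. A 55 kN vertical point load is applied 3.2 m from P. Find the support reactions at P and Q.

ΣM about P: Q_y·10.8 − 55·3.2 = 0 → Q_y = 176/10.8 = 16.2963 ≈ 16.30 kN.
ΣF_y = 0: P_y + 16.2963 − 55 = 0 → P_y = 38.70 kN.
ΣF_x = 0: no horizontal applied forces, so P_x = 0.

P_x = 0, P_y = 38.70 kN, Q_y = 16.30 kN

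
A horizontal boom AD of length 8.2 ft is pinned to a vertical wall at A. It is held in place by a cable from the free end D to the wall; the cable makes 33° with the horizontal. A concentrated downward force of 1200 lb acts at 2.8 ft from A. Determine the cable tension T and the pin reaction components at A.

T = 752.3 lb, A_x = 631.0 lb, A_y = 790.2 lb

ΣM about A: T·sin33°·8.2 − 1200·2.8 = 0 → T = 3360/(8.2·0.544639) = 752.344 ≈ 752.3 lb.
ΣF_x = 0: A_x − T·cos33° = 0 → A_x = 752.344 × 0.838671 = 631.0 lb.
ΣF_y = 0: A_y + T·sin33° − 1200 = 0 → A_y = 1200 − 752.344 × 0.544639 = 790.2 lb.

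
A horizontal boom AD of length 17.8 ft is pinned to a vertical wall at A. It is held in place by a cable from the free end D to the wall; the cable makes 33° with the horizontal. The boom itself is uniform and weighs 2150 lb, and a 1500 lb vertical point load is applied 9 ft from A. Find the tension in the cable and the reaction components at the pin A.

T = 3366 lb, A_x = 2823 lb, A_y = 1817 lb

ΣM about A: T·sin33°·17.8 − 2150·8.9 − 1500·9 = 0 → T = 32635/(17.8·0.544639) = 3366.32 ≈ 3366 lb.
ΣF_x = 0: A_x − T·cos33° = 0 → A_x = 3366.32 × 0.838671 = 2823 lb.
ΣF_y = 0: A_y + T·sin33° − 2150 − 1500 = 0 → A_y = 3650 − 3366.32 × 0.544639 = 1817 lb.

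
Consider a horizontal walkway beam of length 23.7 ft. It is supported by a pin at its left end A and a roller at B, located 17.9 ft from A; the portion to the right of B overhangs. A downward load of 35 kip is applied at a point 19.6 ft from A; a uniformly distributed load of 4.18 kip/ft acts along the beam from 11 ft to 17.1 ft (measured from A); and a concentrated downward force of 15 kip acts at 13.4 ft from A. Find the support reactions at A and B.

Resultant of the distributed load: 4.18 × 6.1 = 25.498 kip at 14.05 ft from A.
Taking moments about A: B_y·17.9 − 35·19.6 − (4.18·6.1)·14.05 − 15·13.4 = 0 → B_y = 1245.2469/17.9 = 69.5669 ≈ 69.57 kip.
ΣF_y = 0: A_y + 69.5669 − 35 − 4.18·6.1 − 15 = 0 → A_y = 5.931 kip.
ΣF_x = 0: no horizontal applied forces, so A_x = 0.

A_x = 0, A_y = 5.931 kip, B_y = 69.57 kip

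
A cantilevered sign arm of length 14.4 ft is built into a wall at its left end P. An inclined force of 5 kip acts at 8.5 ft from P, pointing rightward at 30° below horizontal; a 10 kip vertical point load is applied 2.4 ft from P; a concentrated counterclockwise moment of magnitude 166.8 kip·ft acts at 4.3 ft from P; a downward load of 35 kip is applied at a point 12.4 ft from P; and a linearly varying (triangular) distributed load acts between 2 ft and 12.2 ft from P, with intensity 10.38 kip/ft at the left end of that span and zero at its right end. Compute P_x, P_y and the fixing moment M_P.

P_x = -4.330 kip, P_y = 100.4 kip, M_P = 598.3 kip·ft

Resultant of the triangular load: ½ × 10.38 × 10.2 = 52.938 kip, acting at 5.4 ft from P (one-third of the span from the peak).
ΣF_x = 0: P_x + 5·cos30° = 0 → P_x = -4.330 kip.
ΣF_y = 0: P_y − 5·sin30° − 10 − 35 − ½·10.38·10.2 = 0 → P_y = 100.4 kip.
ΣM about P: M_P − 5·sin30°·8.5 − 10·2.4 + 166.8 − 35·12.4 − (½·10.38·10.2)·5.4 = 0 → M_P = 598.3 kip·ft.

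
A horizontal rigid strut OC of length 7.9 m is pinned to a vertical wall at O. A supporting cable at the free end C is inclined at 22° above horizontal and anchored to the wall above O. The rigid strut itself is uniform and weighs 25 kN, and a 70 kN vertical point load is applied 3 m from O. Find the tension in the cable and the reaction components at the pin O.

ΣM about O: T·sin22°·7.9 − 25·3.95 − 70·3 = 0 → T = 308.75/(7.9·0.374607) = 104.329 ≈ 104.3 kN.
ΣF_x = 0: O_x − T·cos22° = 0 → O_x = 104.329 × 0.927184 = 96.73 kN.
ΣF_y = 0: O_y + T·sin22° − 25 − 70 = 0 → O_y = 95 − 104.329 × 0.374607 = 55.92 kN.

T = 104.3 kN, O_x = 96.73 kN, O_y = 55.92 kN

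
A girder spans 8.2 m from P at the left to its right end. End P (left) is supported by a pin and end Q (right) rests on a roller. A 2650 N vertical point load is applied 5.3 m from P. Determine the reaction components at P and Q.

P_x = 0, P_y = 937.2 N, Q_y = 1713 N

ΣM about P: Q_y·8.2 − 2650·5.3 = 0 → Q_y = 14045/8.2 = 1712.8 ≈ 1713 N.
ΣF_y = 0: P_y + 1712.8 − 2650 = 0 → P_y = 937.2 N.
ΣF_x = 0: no horizontal applied forces, so P_x = 0.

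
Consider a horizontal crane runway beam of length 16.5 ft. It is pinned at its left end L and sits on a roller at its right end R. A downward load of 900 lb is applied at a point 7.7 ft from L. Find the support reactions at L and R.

Moments about L: R_y·16.5 − 900·7.7 = 0 → R_y = 6930/16.5 = 420.0 lb.
ΣF_y = 0: L_y + 420 − 900 = 0 → L_y = 480.0 lb.
ΣF_x = 0: no horizontal applied forces, so L_x = 0.

L_x = 0, L_y = 480.0 lb, R_y = 420.0 lb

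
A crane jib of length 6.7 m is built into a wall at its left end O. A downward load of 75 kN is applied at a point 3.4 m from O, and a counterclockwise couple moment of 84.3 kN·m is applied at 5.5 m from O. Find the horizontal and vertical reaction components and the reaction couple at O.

ΣF_x = 0: O_x = 0.
ΣF_y = 0: O_y − 75 = 0 → O_y = 75.00 kN.
ΣM about O: M_O − 75·3.4 + 84.3 = 0 → M_O = 170.7 kN·m.

O_x = 0, O_y = 75.00 kN, M_O = 170.7 kN·m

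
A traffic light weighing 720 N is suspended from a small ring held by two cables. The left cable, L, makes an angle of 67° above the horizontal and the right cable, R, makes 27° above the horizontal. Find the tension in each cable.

ΣF_x = 0: −T_L·cos67° + T_R·cos27° = 0 → T_R = 0.438528·T_L.
ΣF_y = 0: T_L·sin67° + T_R·sin27° = 720.
Substitute: T_L·(0.920505 + 0.438528·0.45399) = 720 → T_L = 643.091 ≈ 643.1 N.
Then T_R = 0.438528 × 643.091 = 282.0 N.

T_L = 643.1 N, T_R = 282.0 N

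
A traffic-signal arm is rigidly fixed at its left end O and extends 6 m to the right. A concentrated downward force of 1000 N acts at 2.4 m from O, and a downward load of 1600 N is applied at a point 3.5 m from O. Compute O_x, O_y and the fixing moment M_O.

O_x = 0, O_y = 2600 N, M_O = 8000 N·m

ΣF_x = 0: O_x = 0.
ΣF_y = 0: O_y − 1000 − 1600 = 0 → O_y = 2600 N.
ΣM about O: M_O − 1000·2.4 − 1600·3.5 = 0 → M_O = 8000 N·m.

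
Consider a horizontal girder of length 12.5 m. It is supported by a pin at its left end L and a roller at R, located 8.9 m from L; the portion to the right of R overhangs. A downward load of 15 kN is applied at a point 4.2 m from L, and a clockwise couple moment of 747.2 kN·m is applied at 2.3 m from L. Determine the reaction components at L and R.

L_x = 0, L_y = -76.03 kN, R_y = 91.03 kN

ΣM about L: R_y·8.9 − 15·4.2 − 747.2 = 0 → R_y = 810.2/8.9 = 91.0337 ≈ 91.03 kN.
ΣF_y = 0: L_y + 91.0337 − 15 = 0 → L_y = -76.03 kN.
ΣF_x = 0: no horizontal applied forces, so L_x = 0.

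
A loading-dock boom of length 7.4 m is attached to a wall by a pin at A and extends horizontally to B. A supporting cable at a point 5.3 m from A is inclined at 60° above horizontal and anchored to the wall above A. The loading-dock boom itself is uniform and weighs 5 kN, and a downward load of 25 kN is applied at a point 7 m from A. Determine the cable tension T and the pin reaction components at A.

T = 42.16 kN, A_x = 21.08 kN, A_y = -6.509 kN

ΣM about A: T·sin60°·5.3 − 5·3.7 − 25·7 = 0 → T = 193.5/(5.3·0.866025) = 42.1575 ≈ 42.16 kN.
ΣF_x = 0: A_x − T·cos60° = 0 → A_x = 42.1575 × 0.5 = 21.08 kN.
ΣF_y = 0: A_y + T·sin60° − 5 − 25 = 0 → A_y = 30 − 42.1575 × 0.866025 = -6.509 kN.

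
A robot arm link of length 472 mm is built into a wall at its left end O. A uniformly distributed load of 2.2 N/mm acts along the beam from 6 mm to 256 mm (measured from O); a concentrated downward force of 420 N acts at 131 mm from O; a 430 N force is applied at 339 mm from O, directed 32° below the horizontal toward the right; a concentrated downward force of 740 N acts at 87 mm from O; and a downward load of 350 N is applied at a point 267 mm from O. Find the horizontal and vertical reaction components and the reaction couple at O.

O_x = -364.7 N, O_y = 2288 N, M_O = 362100 N·mm

Resultant of the distributed load: 2.2 × 250 = 550 N at 131 mm from O.
ΣF_x = 0: O_x + 430·cos32° = 0 → O_x = -364.7 N.
ΣF_y = 0: O_y − 2.2·250 − 420 − 430·sin32° − 740 − 350 = 0 → O_y = 2288 N.
ΣM about O: M_O − (2.2·250)·131 − 420·131 − 430·sin32°·339 − 740·87 − 350·267 = 0 → M_O = 362100 N·mm.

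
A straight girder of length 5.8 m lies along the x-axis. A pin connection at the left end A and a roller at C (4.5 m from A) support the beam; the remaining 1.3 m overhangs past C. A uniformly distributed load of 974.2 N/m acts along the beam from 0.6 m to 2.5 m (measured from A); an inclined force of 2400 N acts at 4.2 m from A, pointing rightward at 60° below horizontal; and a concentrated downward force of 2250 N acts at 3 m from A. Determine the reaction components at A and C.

Resultant of the distributed load: 974.2 × 1.9 = 1850.98 N at 1.55 m from A.
ΣM about A: C_y·4.5 − (974.2·1.9)·1.55 − 2400·sin60°·4.2 − 2250·3 = 0 → C_y = 18348.6/4.5 = 4077.47 ≈ 4077 N.
ΣF_y = 0: A_y + 4077.47 − 974.2·1.9 − 2400·sin60° − 2250 = 0 → A_y = 2102 N.
ΣF_x = 0: A_x + 2400·cos60° = 0 → A_x = -1200 N.

A_x = -1200 N, A_y = 2102 N, C_y = 4077 N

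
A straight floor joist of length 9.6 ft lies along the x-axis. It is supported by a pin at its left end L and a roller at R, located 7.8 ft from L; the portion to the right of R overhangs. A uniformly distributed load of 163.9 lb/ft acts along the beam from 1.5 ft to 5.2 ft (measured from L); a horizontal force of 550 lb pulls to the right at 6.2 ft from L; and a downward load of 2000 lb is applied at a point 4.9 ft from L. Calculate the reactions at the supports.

L_x = -550.0 lb, L_y = 1090 lb, R_y = 1517 lb

Resultant of the distributed load: 163.9 × 3.7 = 606.43 lb at 3.35 ft from L.
Moments about L: R_y·7.8 − (163.9·3.7)·3.35 − 2000·4.9 = 0 → R_y = 11831.5405/7.8 = 1516.86 ≈ 1517 lb.
ΣF_y = 0: L_y + 1516.86 − 163.9·3.7 − 2000 = 0 → L_y = 1090 lb.
ΣF_x = 0: L_x + 550 = 0 → L_x = -550.0 lb.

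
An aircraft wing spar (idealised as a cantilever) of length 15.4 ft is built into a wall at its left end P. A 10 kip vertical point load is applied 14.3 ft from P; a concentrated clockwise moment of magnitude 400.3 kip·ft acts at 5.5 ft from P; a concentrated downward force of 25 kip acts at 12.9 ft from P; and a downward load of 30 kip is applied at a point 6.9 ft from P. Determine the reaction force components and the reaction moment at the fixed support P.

P_x = 0, P_y = 65.00 kip, M_P = 1073 kip·ft

ΣF_x = 0: P_x = 0.
ΣF_y = 0: P_y − 10 − 25 − 30 = 0 → P_y = 65.00 kip.
ΣM about P: M_P − 10·14.3 − 400.3 − 25·12.9 − 30·6.9 = 0 → M_P = 1073 kip·ft.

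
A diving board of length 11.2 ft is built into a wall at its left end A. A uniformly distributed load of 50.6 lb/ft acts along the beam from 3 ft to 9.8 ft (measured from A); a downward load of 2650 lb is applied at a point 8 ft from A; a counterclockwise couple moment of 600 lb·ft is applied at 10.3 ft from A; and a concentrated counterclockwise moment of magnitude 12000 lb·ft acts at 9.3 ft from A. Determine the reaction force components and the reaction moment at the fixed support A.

A_x = 0, A_y = 2994 lb, M_A = 10800 lb·ft

Resultant of the distributed load: 50.6 × 6.8 = 344.08 lb at 6.4 ft from A.
ΣF_x = 0: A_x = 0.
ΣF_y = 0: A_y − 50.6·6.8 − 2650 = 0 → A_y = 2994 lb.
ΣM about A: M_A − (50.6·6.8)·6.4 − 2650·8 + 600 + 12000 = 0 → M_A = 10800 lb·ft.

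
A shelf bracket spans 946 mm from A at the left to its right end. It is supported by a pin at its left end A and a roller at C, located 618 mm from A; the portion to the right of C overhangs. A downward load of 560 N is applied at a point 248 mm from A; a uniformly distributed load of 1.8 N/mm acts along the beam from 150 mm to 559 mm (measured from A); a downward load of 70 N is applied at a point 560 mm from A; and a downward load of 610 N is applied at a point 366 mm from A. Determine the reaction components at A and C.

Resultant of the distributed load: 1.8 × 409 = 736.2 N at 354.5 mm from A.
Moments about A: C_y·618 − 560·248 − (1.8·409)·354.5 − 70·560 − 610·366 = 0 → C_y = 662322.9/618 = 1071.72 ≈ 1072 N.
ΣF_y = 0: A_y + 1071.72 − 560 − 1.8·409 − 70 − 610 = 0 → A_y = 904.5 N.
ΣF_x = 0: no horizontal applied forces, so A_x = 0.

A_x = 0, A_y = 904.5 N, C_y = 1072 N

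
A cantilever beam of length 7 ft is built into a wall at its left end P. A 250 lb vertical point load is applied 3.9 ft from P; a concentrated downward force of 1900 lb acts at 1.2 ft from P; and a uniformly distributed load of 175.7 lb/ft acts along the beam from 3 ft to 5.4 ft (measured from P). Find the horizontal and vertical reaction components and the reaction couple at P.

Resultant of the distributed load: 175.7 × 2.4 = 421.68 lb at 4.2 ft from P.
ΣF_x = 0: P_x = 0.
ΣF_y = 0: P_y − 250 − 1900 − 175.7·2.4 = 0 → P_y = 2572 lb.
ΣM about P: M_P − 250·3.9 − 1900·1.2 − (175.7·2.4)·4.2 = 0 → M_P = 5026 lb·ft.

P_x = 0, P_y = 2572 lb, M_P = 5026 lb·ft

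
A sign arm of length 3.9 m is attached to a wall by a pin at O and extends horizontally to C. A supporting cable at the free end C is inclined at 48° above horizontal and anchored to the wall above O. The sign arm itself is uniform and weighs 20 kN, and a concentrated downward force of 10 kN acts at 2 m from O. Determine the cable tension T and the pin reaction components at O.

T = 20.36 kN, O_x = 13.62 kN, O_y = 14.87 kN

ΣM about O: T·sin48°·3.9 − 20·1.95 − 10·2 = 0 → T = 59/(3.9·0.743145) = 20.357 ≈ 20.36 kN.
ΣF_x = 0: O_x − T·cos48° = 0 → O_x = 20.357 × 0.669131 = 13.62 kN.
ΣF_y = 0: O_y + T·sin48° − 20 − 10 = 0 → O_y = 30 − 20.357 × 0.743145 = 14.87 kN.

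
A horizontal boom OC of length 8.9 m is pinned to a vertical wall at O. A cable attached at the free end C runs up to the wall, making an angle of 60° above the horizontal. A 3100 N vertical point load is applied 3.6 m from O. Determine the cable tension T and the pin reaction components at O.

T = 1448 N, O_x = 724.0 N, O_y = 1846 N

ΣM about O: T·sin60°·8.9 − 3100·3.6 = 0 → T = 11160/(8.9·0.866025) = 1447.92 ≈ 1448 N.
ΣF_x = 0: O_x − T·cos60° = 0 → O_x = 1447.92 × 0.5 = 724.0 N.
ΣF_y = 0: O_y + T·sin60° − 3100 = 0 → O_y = 3100 − 1447.92 × 0.866025 = 1846 N.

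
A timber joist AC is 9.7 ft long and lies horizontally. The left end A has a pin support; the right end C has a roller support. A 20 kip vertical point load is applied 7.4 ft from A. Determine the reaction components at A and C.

A_x = 0, A_y = 4.742 kip, C_y = 15.26 kip

ΣM about A: C_y·9.7 − 20·7.4 = 0 → C_y = 148/9.7 = 15.2577 ≈ 15.26 kip.
ΣF_y = 0: A_y + 15.2577 − 20 = 0 → A_y = 4.742 kip.
ΣF_x = 0: no horizontal applied forces, so A_x = 0.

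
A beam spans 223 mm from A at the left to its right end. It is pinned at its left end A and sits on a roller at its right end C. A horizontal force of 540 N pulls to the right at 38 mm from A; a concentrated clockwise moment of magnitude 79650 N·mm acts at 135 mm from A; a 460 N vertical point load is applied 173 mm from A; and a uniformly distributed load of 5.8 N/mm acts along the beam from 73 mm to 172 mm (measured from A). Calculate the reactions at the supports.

A_x = -540.0 N, A_y = 4.740 N, C_y = 1029 N

Resultant of the distributed load: 5.8 × 99 = 574.2 N at 122.5 mm from A.
ΣM about A: C_y·223 − 79650 − 460·173 − (5.8·99)·122.5 = 0 → C_y = 229569.5/223 = 1029.46 ≈ 1029 N.
ΣF_y = 0: A_y + 1029.46 − 460 − 5.8·99 = 0 → A_y = 4.740 N.
ΣF_x = 0: A_x + 540 = 0 → A_x = -540.0 N.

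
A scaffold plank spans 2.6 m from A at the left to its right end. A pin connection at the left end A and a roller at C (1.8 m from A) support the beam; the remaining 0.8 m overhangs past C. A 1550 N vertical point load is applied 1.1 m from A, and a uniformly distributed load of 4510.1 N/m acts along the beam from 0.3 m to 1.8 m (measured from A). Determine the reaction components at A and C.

Resultant of the distributed load: 4510.1 × 1.5 = 6765.15 N at 1.05 m from A.
Taking moments about A: C_y·1.8 − 1550·1.1 − (4510.1·1.5)·1.05 = 0 → C_y = 8808.4075/1.8 = 4893.56 ≈ 4894 N.
ΣF_y = 0: A_y + 4893.56 − 1550 − 4510.1·1.5 = 0 → A_y = 3422 N.
ΣF_x = 0: no horizontal applied forces, so A_x = 0.

A_x = 0, A_y = 3422 N, C_y = 4894 N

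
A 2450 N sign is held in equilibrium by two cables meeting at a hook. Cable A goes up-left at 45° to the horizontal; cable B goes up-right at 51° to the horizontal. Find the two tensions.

ΣF_x = 0: −T_A·cos45° + T_B·cos51° = 0 → T_B = 1.1236·T_A.
ΣF_y = 0: T_A·sin45° + T_B·sin51° = 2450.
Substitute: T_A·(0.707107 + 1.1236·0.777146) = 2450 → T_A = 1550.33 ≈ 1550 N.
Then T_B = 1.1236 × 1550.33 = 1742 N.

T_A = 1550 N, T_B = 1742 N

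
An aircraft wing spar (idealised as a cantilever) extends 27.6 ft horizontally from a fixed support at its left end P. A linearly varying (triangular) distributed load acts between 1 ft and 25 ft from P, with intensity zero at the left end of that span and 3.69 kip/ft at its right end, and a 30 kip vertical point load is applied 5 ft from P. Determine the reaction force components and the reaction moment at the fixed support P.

P_x = 0, P_y = 74.28 kip, M_P = 902.8 kip·ft

Resultant of the triangular load: ½ × 3.69 × 24 = 44.28 kip, acting at 17 ft from P (one-third of the span from the peak).
ΣF_x = 0: P_x = 0.
ΣF_y = 0: P_y − ½·3.69·24 − 30 = 0 → P_y = 74.28 kip.
ΣM about P: M_P − (½·3.69·24)·17 − 30·5 = 0 → M_P = 902.8 kip·ft.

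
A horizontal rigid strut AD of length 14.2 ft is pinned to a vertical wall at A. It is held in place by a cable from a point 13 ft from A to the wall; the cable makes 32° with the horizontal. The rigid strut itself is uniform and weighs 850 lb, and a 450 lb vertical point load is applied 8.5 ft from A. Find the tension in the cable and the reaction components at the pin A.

T = 1431 lb, A_x = 1214 lb, A_y = 541.5 lb

ΣM about A: T·sin32°·13 − 850·7.1 − 450·8.5 = 0 → T = 9860/(13·0.529919) = 1431.28 ≈ 1431 lb.
ΣF_x = 0: A_x − T·cos32° = 0 → A_x = 1431.28 × 0.848048 = 1214 lb.
ΣF_y = 0: A_y + T·sin32° − 850 − 450 = 0 → A_y = 1300 − 1431.28 × 0.529919 = 541.5 lb.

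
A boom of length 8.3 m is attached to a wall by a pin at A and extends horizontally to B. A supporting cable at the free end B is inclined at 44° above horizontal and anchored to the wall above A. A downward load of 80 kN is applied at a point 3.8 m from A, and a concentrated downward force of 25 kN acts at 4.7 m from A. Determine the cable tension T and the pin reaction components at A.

T = 73.11 kN, A_x = 52.59 kN, A_y = 54.22 kN

ΣM about A: T·sin44°·8.3 − 80·3.8 − 25·4.7 = 0 → T = 421.5/(8.3·0.694658) = 73.1052 ≈ 73.11 kN.
ΣF_x = 0: A_x − T·cos44° = 0 → A_x = 73.1052 × 0.71934 = 52.59 kN.
ΣF_y = 0: A_y + T·sin44° − 80 − 25 = 0 → A_y = 105 − 73.1052 × 0.694658 = 54.22 kN.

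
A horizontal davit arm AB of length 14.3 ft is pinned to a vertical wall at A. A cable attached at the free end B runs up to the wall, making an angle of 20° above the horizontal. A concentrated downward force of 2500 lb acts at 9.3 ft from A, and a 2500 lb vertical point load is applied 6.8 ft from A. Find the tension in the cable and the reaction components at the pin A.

T = 8230 lb, A_x = 7733 lb, A_y = 2185 lb

ΣM about A: T·sin20°·14.3 − 2500·9.3 − 2500·6.8 = 0 → T = 40250/(14.3·0.34202) = 8229.59 ≈ 8230 lb.
ΣF_x = 0: A_x − T·cos20° = 0 → A_x = 8229.59 × 0.939693 = 7733 lb.
ΣF_y = 0: A_y + T·sin20° − 2500 − 2500 = 0 → A_y = 5000 − 8229.59 × 0.34202 = 2185 lb.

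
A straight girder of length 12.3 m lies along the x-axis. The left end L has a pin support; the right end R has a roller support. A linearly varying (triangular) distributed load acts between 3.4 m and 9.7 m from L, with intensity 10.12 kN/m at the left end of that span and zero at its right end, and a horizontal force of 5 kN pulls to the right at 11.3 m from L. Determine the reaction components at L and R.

Resultant of the triangular load: ½ × 10.12 × 6.3 = 31.878 kN, acting at 5.5 m from L (one-third of the span from the peak).
ΣM about L: R_y·12.3 − (½·10.12·6.3)·5.5 = 0 → R_y = 175.329/12.3 = 14.2544 ≈ 14.25 kN.
ΣF_y = 0: L_y + 14.2544 − ½·10.12·6.3 = 0 → L_y = 17.62 kN.
ΣF_x = 0: L_x + 5 = 0 → L_x = -5.000 kN.

L_x = -5.000 kN, L_y = 17.62 kN, R_y = 14.25 kN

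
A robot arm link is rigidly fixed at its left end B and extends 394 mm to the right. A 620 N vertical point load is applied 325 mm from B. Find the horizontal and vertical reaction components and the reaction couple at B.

B_x = 0, B_y = 620.0 N, M_B = 201500 N·mm

ΣF_x = 0: B_x = 0.
ΣF_y = 0: B_y − 620 = 0 → B_y = 620.0 N.
ΣM about B: M_B − 620·325 = 0 → M_B = 201500 N·mm.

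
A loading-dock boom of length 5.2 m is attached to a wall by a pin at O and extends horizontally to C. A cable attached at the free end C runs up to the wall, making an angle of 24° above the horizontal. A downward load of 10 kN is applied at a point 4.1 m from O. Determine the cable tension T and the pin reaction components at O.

T = 19.39 kN, O_x = 17.71 kN, O_y = 2.115 kN

ΣM about O: T·sin24°·5.2 − 10·4.1 = 0 → T = 41/(5.2·0.406737) = 19.385 ≈ 19.39 kN.
ΣF_x = 0: O_x − T·cos24° = 0 → O_x = 19.385 × 0.913545 = 17.71 kN.
ΣF_y = 0: O_y + T·sin24° − 10 = 0 → O_y = 10 − 19.385 × 0.406737 = 2.115 kN.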